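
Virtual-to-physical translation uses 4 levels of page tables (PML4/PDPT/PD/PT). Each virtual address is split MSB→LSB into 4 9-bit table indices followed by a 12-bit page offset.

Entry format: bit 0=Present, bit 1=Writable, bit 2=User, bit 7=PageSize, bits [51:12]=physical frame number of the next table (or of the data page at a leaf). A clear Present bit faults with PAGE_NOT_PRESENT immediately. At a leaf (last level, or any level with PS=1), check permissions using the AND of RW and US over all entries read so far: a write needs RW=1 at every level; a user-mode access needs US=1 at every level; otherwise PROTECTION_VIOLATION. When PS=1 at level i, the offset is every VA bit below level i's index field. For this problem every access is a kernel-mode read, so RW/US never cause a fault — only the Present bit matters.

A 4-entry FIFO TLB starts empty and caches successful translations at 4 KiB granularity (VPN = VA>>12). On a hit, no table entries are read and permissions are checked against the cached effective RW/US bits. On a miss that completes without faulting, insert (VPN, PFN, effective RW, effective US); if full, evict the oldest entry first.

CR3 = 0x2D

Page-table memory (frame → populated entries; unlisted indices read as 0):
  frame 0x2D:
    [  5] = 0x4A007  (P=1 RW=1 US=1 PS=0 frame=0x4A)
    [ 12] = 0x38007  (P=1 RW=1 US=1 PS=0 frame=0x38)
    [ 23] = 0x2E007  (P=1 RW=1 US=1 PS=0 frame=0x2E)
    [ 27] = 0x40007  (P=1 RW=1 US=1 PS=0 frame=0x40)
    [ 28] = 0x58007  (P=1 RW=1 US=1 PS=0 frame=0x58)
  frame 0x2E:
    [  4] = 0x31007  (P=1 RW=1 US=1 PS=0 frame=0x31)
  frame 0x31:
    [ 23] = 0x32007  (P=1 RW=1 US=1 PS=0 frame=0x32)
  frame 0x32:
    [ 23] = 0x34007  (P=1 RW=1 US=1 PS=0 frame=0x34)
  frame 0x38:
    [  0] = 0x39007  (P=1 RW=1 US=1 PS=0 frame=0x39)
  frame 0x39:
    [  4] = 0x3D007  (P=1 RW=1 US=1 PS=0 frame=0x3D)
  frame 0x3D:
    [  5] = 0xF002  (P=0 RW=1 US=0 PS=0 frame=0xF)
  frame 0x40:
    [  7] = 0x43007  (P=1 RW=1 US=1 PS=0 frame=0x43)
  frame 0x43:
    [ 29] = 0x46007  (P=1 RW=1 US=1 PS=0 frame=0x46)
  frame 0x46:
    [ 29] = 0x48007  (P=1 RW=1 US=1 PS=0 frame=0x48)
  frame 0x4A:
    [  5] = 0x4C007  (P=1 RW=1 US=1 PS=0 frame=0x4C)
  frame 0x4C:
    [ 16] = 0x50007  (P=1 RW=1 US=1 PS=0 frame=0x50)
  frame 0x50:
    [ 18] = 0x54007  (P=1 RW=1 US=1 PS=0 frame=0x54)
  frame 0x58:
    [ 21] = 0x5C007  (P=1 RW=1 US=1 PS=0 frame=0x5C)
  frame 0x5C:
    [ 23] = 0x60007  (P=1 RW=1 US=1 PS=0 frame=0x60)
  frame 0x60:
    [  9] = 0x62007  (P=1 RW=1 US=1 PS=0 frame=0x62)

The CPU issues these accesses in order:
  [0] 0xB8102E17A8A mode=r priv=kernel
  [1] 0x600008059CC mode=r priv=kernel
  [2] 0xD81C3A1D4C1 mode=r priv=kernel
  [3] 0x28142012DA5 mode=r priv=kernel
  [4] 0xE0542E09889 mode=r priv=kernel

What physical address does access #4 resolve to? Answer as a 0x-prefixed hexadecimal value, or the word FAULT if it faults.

Per-access translation:
#0 VA=0xB8102E17A8A (r,kernel):
  L0 @0x2D[23] → 0x2E007  P=1,RW=1,US=1,PS=0
  L1 @0x2E[4] → 0x31007  P=1,RW=1,US=1,PS=0
  L2 @0x31[23] → 0x32007  P=1,RW=1,US=1,PS=0
  L3 @0x32[23] → 0x34007  P=1,RW=1,US=1,PS=0
  ✓ 0x34A8A  — 4 lookups
#1 VA=0x600008059CC (r,kernel):
  L0 @0x2D[12] → 0x38007  P=1,RW=1,US=1,PS=0
  L1 @0x38[0] → 0x39007  P=1,RW=1,US=1,PS=0
  L2 @0x39[4] → 0x3D007  P=1,RW=1,US=1,PS=0
  L3 @0x3D[5] → 0xF002  P=0,RW=1,US=0,PS=0
  → PAGE_NOT_PRESENT  (4 entries read)
#2 VA=0xD81C3A1D4C1 (r,kernel):
  L0 @0x2D[27] → 0x40007  P=1,RW=1,US=1,PS=0
  L1 @0x40[7] → 0x43007  P=1,RW=1,US=1,PS=0
  L2 @0x43[29] → 0x46007  P=1,RW=1,US=1,PS=0
  L3 @0x46[29] → 0x48007  P=1,RW=1,US=1,PS=0
  ✓ 0x484C1  — 4 lookups
#3 VA=0x28142012DA5 (r,kernel):
  L0 @0x2D[5] → 0x4A007  P=1,RW=1,US=1,PS=0
  L1 @0x4A[5] → 0x4C007  P=1,RW=1,US=1,PS=0
  L2 @0x4C[16] → 0x50007  P=1,RW=1,US=1,PS=0
  L3 @0x50[18] → 0x54007  P=1,RW=1,US=1,PS=0
  ✓ 0x54DA5  — 4 lookups
#4 VA=0xE0542E09889 (r,kernel):
  L0 @0x2D[28] → 0x58007  P=1,RW=1,US=1,PS=0
  L1 @0x58[21] → 0x5C007  P=1,RW=1,US=1,PS=0
  L2 @0x5C[23] → 0x60007  P=1,RW=1,US=1,PS=0
  L3 @0x60[9] → 0x62007  P=1,RW=1,US=1,PS=0
  ✓ 0x62889  — 4 lookups

Access #4 PA: 0x62889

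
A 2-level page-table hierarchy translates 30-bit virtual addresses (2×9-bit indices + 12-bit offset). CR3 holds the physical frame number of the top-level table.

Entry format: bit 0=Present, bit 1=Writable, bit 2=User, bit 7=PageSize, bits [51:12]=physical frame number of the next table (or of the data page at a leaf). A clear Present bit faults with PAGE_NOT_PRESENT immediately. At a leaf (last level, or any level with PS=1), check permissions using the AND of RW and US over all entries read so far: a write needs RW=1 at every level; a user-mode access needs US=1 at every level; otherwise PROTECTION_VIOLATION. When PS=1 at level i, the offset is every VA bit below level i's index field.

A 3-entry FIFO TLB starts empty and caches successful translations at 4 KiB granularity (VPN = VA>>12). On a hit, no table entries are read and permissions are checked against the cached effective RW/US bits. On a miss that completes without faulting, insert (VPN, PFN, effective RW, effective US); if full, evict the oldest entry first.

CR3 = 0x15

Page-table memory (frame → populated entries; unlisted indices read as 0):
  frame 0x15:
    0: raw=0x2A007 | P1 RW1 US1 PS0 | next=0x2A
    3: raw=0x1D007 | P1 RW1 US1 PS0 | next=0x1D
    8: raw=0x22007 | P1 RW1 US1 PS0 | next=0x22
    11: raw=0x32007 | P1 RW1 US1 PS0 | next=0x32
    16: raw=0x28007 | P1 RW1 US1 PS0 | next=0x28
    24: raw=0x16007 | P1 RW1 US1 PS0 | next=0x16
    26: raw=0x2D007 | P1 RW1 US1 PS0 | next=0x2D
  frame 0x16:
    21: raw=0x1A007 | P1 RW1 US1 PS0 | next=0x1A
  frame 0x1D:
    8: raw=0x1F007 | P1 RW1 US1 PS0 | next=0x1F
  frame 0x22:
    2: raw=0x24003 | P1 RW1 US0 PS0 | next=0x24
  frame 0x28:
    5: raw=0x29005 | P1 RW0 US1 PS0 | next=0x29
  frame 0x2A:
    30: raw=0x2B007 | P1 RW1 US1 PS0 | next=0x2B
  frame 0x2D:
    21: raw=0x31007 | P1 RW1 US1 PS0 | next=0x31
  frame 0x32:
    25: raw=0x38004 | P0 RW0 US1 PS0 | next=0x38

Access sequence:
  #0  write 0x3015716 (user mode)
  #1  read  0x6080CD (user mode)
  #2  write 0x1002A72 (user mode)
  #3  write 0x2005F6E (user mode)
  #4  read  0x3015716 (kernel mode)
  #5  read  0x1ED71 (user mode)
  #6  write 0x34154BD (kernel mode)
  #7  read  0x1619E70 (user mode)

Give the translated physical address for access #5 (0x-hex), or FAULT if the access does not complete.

Walk each access:
#0 VA=0x3015716 (w,user):
  lvl0: tbl 0x15, slot 24 ⇒ 0x16007 (P1/RW1/US1/PS0)
  lvl1: tbl 0x16, slot 21 ⇒ 0x1A007 (P1/RW1/US1/PS0)
  ✓ 0x1A716  — 2 lookups
#1 VA=0x6080CD (r,user):
  lvl0: tbl 0x15, slot 3 ⇒ 0x1D007 (P1/RW1/US1/PS0)
  lvl1: tbl 0x1D, slot 8 ⇒ 0x1F007 (P1/RW1/US1/PS0)
  ✓ 0x1F0CD  — 2 lookups
#2 VA=0x1002A72 (w,user):
  lvl0: tbl 0x15, slot 8 ⇒ 0x22007 (P1/RW1/US1/PS0)
  lvl1: tbl 0x22, slot 2 ⇒ 0x24003 (P1/RW1/US0/PS0)
  ⇒ fault: PROTECTION_VIOLATION  — 2 lookups
#3 VA=0x2005F6E (w,user):
  lvl0: tbl 0x15, slot 16 ⇒ 0x28007 (P1/RW1/US1/PS0)
  lvl1: tbl 0x28, slot 5 ⇒ 0x29005 (P1/RW0/US1/PS0)
  ⇒ fault: PROTECTION_VIOLATION  — 2 lookups
#4 VA=0x3015716 (r,kernel):
  TLB hit vpn=0x3015 → PA=0x1A716
#5 VA=0x1ED71 (r,user):
  lvl0: tbl 0x15, slot 0 ⇒ 0x2A007 (P1/RW1/US1/PS0)
  lvl1: tbl 0x2A, slot 30 ⇒ 0x2B007 (P1/RW1/US1/PS0)
  ✓ 0x2BD71  — 2 lookups
#6 VA=0x34154BD (w,kernel):
  lvl0: tbl 0x15, slot 26 ⇒ 0x2D007 (P1/RW1/US1/PS0)
  lvl1: tbl 0x2D, slot 21 ⇒ 0x31007 (P1/RW1/US1/PS0)
  ✓ 0x314BD  — 2 lookups
#7 VA=0x1619E70 (r,user):
  lvl0: tbl 0x15, slot 11 ⇒ 0x32007 (P1/RW1/US1/PS0)
  lvl1: tbl 0x32, slot 25 ⇒ 0x38004 (P0/RW0/US1/PS0)
  ⇒ fault: PAGE_NOT_PRESENT  — 2 lookups

Access #5 PA: 0x2BD71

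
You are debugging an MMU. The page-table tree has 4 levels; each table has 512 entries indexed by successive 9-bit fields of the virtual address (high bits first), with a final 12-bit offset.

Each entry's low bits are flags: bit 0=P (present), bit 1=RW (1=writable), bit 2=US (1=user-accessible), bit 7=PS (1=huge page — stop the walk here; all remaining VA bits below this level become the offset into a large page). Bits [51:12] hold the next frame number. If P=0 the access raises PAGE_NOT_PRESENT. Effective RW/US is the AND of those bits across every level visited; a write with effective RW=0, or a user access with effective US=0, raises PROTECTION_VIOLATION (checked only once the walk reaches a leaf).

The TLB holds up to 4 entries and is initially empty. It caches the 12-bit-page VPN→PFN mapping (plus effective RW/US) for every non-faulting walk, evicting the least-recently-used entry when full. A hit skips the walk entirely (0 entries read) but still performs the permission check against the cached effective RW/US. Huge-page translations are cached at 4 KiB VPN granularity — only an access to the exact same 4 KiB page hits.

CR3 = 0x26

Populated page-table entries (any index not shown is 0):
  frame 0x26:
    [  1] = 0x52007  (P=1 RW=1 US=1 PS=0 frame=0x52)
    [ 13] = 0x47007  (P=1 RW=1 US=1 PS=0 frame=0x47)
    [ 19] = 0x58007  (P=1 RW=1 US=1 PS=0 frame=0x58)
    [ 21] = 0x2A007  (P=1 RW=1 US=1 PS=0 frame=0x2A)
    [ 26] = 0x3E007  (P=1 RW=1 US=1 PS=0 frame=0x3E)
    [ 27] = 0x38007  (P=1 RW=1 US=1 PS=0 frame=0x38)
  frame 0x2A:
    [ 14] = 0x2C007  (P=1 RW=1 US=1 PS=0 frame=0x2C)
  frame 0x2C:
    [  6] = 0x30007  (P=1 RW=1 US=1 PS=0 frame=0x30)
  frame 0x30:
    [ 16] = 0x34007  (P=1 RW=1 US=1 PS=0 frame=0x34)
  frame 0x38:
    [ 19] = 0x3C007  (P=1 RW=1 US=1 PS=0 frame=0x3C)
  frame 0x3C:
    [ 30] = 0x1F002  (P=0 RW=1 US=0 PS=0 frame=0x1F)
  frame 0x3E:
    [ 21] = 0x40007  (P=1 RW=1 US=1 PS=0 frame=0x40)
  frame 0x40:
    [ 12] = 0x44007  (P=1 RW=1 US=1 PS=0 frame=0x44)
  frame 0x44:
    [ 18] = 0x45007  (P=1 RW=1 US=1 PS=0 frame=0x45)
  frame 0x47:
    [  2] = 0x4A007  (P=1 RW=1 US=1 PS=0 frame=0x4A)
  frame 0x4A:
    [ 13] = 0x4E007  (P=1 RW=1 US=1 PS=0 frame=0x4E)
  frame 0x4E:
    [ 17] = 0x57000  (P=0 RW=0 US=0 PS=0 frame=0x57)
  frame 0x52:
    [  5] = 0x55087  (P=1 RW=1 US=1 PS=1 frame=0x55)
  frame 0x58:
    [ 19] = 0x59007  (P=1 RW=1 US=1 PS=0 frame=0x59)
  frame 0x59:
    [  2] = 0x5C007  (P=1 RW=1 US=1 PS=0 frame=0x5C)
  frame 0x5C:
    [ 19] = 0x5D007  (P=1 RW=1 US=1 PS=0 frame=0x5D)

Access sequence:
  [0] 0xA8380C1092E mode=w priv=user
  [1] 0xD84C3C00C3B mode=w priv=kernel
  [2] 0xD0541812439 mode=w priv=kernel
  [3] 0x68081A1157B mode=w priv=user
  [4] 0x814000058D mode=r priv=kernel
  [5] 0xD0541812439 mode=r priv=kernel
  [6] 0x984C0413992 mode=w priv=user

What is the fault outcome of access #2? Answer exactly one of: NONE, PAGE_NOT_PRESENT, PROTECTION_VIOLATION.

Walk each access:
#0 VA=0xA8380C1092E (w,user):
  lvl0: tbl 0x26, slot 21 ⇒ 0x2A007 (P1/RW1/US1/PS0)
  lvl1: tbl 0x2A, slot 14 ⇒ 0x2C007 (P1/RW1/US1/PS0)
  lvl2: tbl 0x2C, slot 6 ⇒ 0x30007 (P1/RW1/US1/PS0)
  lvl3: tbl 0x30, slot 16 ⇒ 0x34007 (P1/RW1/US1/PS0)
  ✓ 0x3492E  — 4 lookups
#1 VA=0xD84C3C00C3B (w,kernel):
  lvl0: tbl 0x26, slot 27 ⇒ 0x38007 (P1/RW1/US1/PS0)
  lvl1: tbl 0x38, slot 19 ⇒ 0x3C007 (P1/RW1/US1/PS0)
  lvl2: tbl 0x3C, slot 30 ⇒ 0x1F002 (P0/RW1/US0/PS0)
  ✗ PAGE_NOT_PRESENT  [3 reads]
#2 VA=0xD0541812439 (w,kernel):
  lvl0: tbl 0x26, slot 26 ⇒ 0x3E007 (P1/RW1/US1/PS0)
  lvl1: tbl 0x3E, slot 21 ⇒ 0x40007 (P1/RW1/US1/PS0)
  lvl2: tbl 0x40, slot 12 ⇒ 0x44007 (P1/RW1/US1/PS0)
  lvl3: tbl 0x44, slot 18 ⇒ 0x45007 (P1/RW1/US1/PS0)
  ✓ 0x45439  — 4 lookups
#3 VA=0x68081A1157B (w,user):
  lvl0: tbl 0x26, slot 13 ⇒ 0x47007 (P1/RW1/US1/PS0)
  lvl1: tbl 0x47, slot 2 ⇒ 0x4A007 (P1/RW1/US1/PS0)
  lvl2: tbl 0x4A, slot 13 ⇒ 0x4E007 (P1/RW1/US1/PS0)
  lvl3: tbl 0x4E, slot 17 ⇒ 0x57000 (P0/RW0/US0/PS0)
  ✗ PAGE_NOT_PRESENT  [4 reads]
#4 VA=0x814000058D (r,kernel):
  lvl0: tbl 0x26, slot 1 ⇒ 0x52007 (P1/RW1/US1/PS0)
  lvl1: tbl 0x52, slot 5 ⇒ 0x55087 (P1/RW1/US1/PS1)
  ✓ 0x5558D (huge @L1)  — 2 lookups
#5 VA=0xD0541812439 (r,kernel):
  TLB hit vpn=0xD0541812 → PA=0x45439
#6 VA=0x984C0413992 (w,user):
  lvl0: tbl 0x26, slot 19 ⇒ 0x58007 (P1/RW1/US1/PS0)
  lvl1: tbl 0x58, slot 19 ⇒ 0x59007 (P1/RW1/US1/PS0)
  lvl2: tbl 0x59, slot 2 ⇒ 0x5C007 (P1/RW1/US1/PS0)
  lvl3: tbl 0x5C, slot 19 ⇒ 0x5D007 (P1/RW1/US1/PS0)
  ✓ 0x5D992  — 4 lookups

Access #2 fault: NONE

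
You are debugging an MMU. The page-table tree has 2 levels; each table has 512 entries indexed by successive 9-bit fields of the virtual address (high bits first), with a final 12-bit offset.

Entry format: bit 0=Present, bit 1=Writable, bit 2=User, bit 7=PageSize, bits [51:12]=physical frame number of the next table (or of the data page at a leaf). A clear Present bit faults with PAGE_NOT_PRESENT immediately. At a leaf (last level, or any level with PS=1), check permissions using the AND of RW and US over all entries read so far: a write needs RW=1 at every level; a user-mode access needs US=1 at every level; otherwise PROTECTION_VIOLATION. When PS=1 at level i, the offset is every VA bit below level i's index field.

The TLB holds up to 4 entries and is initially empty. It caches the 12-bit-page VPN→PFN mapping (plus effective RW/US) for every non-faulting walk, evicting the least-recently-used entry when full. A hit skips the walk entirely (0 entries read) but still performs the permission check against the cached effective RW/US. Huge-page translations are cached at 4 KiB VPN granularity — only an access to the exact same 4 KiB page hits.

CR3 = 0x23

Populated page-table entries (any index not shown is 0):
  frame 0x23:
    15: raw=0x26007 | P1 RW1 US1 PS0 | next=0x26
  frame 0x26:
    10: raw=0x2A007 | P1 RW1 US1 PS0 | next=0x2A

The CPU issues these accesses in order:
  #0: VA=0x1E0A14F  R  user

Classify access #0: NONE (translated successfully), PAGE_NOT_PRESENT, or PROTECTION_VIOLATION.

Trace:
#0 VA=0x1E0A14F (r,user):
  L0: frame=0x23 idx=15 entry=0x26007 [P=1 RW=1 US=1 PS=0]
  L1: frame=0x26 idx=10 entry=0x2A007 [P=1 RW=1 US=1 PS=0]
  ✓ 0x2A14F  — 2 lookups

Access #0 fault: NONE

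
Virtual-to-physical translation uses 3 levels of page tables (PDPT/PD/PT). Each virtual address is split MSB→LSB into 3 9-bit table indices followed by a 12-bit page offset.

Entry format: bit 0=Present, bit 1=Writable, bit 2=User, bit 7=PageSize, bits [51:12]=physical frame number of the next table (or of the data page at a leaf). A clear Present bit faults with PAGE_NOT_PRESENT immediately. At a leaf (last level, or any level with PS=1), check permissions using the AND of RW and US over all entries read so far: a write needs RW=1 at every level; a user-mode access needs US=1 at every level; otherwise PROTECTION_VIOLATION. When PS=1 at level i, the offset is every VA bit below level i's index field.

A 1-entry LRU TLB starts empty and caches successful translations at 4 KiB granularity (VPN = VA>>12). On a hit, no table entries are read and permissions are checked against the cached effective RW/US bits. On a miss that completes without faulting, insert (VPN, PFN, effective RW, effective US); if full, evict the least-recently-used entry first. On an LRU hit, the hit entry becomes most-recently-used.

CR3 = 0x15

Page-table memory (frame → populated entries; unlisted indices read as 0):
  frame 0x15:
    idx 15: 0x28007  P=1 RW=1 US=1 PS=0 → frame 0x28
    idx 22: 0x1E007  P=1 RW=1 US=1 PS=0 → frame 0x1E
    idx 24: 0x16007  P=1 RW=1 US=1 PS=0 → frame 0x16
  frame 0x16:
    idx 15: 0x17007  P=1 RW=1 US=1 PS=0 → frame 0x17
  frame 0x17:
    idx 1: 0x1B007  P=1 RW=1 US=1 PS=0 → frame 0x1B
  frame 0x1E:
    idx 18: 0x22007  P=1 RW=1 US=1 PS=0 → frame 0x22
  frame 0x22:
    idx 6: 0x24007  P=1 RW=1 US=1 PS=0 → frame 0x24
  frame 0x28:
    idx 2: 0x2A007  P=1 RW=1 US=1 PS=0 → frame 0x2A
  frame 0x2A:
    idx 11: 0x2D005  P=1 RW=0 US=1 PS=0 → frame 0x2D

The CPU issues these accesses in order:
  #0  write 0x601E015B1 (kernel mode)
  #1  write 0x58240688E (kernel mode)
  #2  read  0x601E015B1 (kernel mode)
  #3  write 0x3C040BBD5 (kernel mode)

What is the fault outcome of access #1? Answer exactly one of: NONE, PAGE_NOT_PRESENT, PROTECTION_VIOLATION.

Per-access translation:
#0 VA=0x601E015B1 (w,kernel):
  [0] read 0x15 idx=24: raw=0x16007 flags P=1 W=1 U=1 S=0
  [1] read 0x16 idx=15: raw=0x17007 flags P=1 W=1 U=1 S=0
  [2] read 0x17 idx=1: raw=0x1B007 flags P=1 W=1 U=1 S=0
  → PA=0x1B5B1  (3 entries read)
#1 VA=0x58240688E (w,kernel):
  [0] read 0x15 idx=22: raw=0x1E007 flags P=1 W=1 U=1 S=0
  [1] read 0x1E idx=18: raw=0x22007 flags P=1 W=1 U=1 S=0
  [2] read 0x22 idx=6: raw=0x24007 flags P=1 W=1 U=1 S=0
  → PA=0x2488E  (3 entries read)
#2 VA=0x601E015B1 (r,kernel):
  [0] read 0x15 idx=24: raw=0x16007 flags P=1 W=1 U=1 S=0
  [1] read 0x16 idx=15: raw=0x17007 flags P=1 W=1 U=1 S=0
  [2] read 0x17 idx=1: raw=0x1B007 flags P=1 W=1 U=1 S=0
  → PA=0x1B5B1  (3 entries read)
#3 VA=0x3C040BBD5 (w,kernel):
  [0] read 0x15 idx=15: raw=0x28007 flags P=1 W=1 U=1 S=0
  [1] read 0x28 idx=2: raw=0x2A007 flags P=1 W=1 U=1 S=0
  [2] read 0x2A idx=11: raw=0x2D005 flags P=1 W=0 U=1 S=0
  ✗ PROTECTION_VIOLATION  [3 reads]

Access #1 fault: NONE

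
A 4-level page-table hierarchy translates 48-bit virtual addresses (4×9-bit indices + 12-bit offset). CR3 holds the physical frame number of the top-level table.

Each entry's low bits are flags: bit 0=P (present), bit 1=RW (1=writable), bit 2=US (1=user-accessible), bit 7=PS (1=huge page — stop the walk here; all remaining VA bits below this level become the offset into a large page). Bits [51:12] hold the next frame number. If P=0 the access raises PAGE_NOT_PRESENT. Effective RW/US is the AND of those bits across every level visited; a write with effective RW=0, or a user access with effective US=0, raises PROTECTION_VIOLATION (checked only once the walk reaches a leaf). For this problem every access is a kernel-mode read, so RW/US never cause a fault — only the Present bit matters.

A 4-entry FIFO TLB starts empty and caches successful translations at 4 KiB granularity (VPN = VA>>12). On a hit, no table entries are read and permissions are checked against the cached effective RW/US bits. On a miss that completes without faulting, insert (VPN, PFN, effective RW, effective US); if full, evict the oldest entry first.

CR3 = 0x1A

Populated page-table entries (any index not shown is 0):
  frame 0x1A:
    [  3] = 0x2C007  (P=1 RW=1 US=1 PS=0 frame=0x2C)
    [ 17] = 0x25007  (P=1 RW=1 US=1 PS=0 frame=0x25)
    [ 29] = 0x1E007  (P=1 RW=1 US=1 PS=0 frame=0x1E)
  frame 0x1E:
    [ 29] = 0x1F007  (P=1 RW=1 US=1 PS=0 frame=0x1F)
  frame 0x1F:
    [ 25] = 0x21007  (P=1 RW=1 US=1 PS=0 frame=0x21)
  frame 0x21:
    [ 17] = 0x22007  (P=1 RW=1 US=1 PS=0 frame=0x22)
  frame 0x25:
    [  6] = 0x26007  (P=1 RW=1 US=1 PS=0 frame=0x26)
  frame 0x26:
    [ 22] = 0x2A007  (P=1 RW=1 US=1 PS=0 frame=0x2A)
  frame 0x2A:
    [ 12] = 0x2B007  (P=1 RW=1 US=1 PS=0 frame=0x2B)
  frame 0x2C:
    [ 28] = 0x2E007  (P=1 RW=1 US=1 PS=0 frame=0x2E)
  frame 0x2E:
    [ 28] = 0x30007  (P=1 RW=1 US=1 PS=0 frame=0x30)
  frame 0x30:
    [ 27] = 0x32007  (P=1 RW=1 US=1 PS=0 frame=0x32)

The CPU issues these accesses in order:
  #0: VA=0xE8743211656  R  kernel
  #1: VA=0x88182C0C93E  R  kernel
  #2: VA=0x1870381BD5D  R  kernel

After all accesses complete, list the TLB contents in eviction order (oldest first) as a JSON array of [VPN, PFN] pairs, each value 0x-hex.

Walk each access:
#0 VA=0xE8743211656 (r,kernel):
  L0: frame=0x1A idx=29 entry=0x1E007 [P=1 RW=1 US=1 PS=0]
  L1: frame=0x1E idx=29 entry=0x1F007 [P=1 RW=1 US=1 PS=0]
  L2: frame=0x1F idx=25 entry=0x21007 [P=1 RW=1 US=1 PS=0]
  L3: frame=0x21 idx=17 entry=0x22007 [P=1 RW=1 US=1 PS=0]
  ⇒ phys 0x22656  [4 reads]
#1 VA=0x88182C0C93E (r,kernel):
  L0: frame=0x1A idx=17 entry=0x25007 [P=1 RW=1 US=1 PS=0]
  L1: frame=0x25 idx=6 entry=0x26007 [P=1 RW=1 US=1 PS=0]
  L2: frame=0x26 idx=22 entry=0x2A007 [P=1 RW=1 US=1 PS=0]
  L3: frame=0x2A idx=12 entry=0x2B007 [P=1 RW=1 US=1 PS=0]
  ⇒ phys 0x2B93E  [4 reads]
#2 VA=0x1870381BD5D (r,kernel):
  L0: frame=0x1A idx=3 entry=0x2C007 [P=1 RW=1 US=1 PS=0]
  L1: frame=0x2C idx=28 entry=0x2E007 [P=1 RW=1 US=1 PS=0]
  L2: frame=0x2E idx=28 entry=0x30007 [P=1 RW=1 US=1 PS=0]
  L3: frame=0x30 idx=27 entry=0x32007 [P=1 RW=1 US=1 PS=0]
  ⇒ phys 0x32D5D  [4 reads]

TLB: [["0xE8743211", "0x22"], ["0x88182C0C", "0x2B"], ["0x1870381B", "0x32"]]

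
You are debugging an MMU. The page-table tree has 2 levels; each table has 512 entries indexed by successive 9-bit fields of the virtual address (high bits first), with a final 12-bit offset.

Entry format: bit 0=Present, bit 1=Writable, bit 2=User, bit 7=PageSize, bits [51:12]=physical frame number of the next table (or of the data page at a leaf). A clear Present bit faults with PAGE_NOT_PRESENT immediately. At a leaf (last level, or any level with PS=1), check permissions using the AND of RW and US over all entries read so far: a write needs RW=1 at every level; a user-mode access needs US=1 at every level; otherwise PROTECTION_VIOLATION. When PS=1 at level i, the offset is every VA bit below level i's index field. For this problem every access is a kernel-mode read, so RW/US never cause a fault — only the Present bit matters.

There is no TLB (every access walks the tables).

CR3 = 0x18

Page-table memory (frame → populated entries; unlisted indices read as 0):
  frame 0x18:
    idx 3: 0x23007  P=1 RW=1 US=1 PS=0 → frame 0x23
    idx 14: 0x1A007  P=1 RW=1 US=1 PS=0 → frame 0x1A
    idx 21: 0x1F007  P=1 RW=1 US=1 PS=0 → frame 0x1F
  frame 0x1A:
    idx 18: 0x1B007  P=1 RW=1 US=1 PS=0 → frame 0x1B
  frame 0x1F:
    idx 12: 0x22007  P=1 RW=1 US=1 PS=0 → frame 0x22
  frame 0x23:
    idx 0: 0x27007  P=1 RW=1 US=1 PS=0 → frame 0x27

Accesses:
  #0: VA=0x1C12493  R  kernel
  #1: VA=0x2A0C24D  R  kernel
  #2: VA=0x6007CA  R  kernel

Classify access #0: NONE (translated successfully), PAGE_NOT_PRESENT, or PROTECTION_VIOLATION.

Walk each access:
#0 VA=0x1C12493 (r,kernel):
  lvl0: tbl 0x18, slot 14 ⇒ 0x1A007 (P1/RW1/US1/PS0)
  lvl1: tbl 0x1A, slot 18 ⇒ 0x1B007 (P1/RW1/US1/PS0)
  ⇒ phys 0x1B493  [2 reads]
#1 VA=0x2A0C24D (r,kernel):
  lvl0: tbl 0x18, slot 21 ⇒ 0x1F007 (P1/RW1/US1/PS0)
  lvl1: tbl 0x1F, slot 12 ⇒ 0x22007 (P1/RW1/US1/PS0)
  ⇒ phys 0x2224D  [2 reads]
#2 VA=0x6007CA (r,kernel):
  lvl0: tbl 0x18, slot 3 ⇒ 0x23007 (P1/RW1/US1/PS0)
  lvl1: tbl 0x23, slot 0 ⇒ 0x27007 (P1/RW1/US1/PS0)
  ⇒ phys 0x277CA  [2 reads]

Access #0 fault: NONE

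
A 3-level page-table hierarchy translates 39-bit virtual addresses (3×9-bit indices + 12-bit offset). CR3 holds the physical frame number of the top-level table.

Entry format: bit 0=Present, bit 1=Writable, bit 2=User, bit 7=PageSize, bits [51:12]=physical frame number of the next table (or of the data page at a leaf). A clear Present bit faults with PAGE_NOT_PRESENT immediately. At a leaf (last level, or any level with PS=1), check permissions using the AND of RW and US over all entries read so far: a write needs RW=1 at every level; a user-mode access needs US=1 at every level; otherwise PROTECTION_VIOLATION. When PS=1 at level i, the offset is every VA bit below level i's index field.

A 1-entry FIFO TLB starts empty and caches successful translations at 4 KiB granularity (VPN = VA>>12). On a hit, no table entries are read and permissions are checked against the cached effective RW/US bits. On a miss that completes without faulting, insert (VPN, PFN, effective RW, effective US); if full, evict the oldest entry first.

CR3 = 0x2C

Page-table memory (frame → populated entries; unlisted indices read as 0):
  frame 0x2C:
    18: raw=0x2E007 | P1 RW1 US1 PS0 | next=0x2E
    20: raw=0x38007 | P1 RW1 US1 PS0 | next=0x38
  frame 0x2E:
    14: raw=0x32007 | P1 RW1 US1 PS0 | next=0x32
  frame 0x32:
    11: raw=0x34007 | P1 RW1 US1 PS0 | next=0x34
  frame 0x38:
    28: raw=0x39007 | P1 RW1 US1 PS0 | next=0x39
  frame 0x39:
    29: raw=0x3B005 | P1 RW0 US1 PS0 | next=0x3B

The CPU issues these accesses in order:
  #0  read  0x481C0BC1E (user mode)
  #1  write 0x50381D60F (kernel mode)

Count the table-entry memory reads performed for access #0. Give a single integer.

Walk each access:
#0 VA=0x481C0BC1E (r,user):
  [0] read 0x2C idx=18: raw=0x2E007 flags P=1 W=1 U=1 S=0
  [1] read 0x2E idx=14: raw=0x32007 flags P=1 W=1 U=1 S=0
  [2] read 0x32 idx=11: raw=0x34007 flags P=1 W=1 U=1 S=0
  → PA=0x34C1E  (3 entries read)
#1 VA=0x50381D60F (w,kernel):
  [0] read 0x2C idx=20: raw=0x38007 flags P=1 W=1 U=1 S=0
  [1] read 0x38 idx=28: raw=0x39007 flags P=1 W=1 U=1 S=0
  [2] read 0x39 idx=29: raw=0x3B005 flags P=1 W=0 U=1 S=0
  ⇒ fault: PROTECTION_VIOLATION  — 3 lookups

Entries read for #0: 3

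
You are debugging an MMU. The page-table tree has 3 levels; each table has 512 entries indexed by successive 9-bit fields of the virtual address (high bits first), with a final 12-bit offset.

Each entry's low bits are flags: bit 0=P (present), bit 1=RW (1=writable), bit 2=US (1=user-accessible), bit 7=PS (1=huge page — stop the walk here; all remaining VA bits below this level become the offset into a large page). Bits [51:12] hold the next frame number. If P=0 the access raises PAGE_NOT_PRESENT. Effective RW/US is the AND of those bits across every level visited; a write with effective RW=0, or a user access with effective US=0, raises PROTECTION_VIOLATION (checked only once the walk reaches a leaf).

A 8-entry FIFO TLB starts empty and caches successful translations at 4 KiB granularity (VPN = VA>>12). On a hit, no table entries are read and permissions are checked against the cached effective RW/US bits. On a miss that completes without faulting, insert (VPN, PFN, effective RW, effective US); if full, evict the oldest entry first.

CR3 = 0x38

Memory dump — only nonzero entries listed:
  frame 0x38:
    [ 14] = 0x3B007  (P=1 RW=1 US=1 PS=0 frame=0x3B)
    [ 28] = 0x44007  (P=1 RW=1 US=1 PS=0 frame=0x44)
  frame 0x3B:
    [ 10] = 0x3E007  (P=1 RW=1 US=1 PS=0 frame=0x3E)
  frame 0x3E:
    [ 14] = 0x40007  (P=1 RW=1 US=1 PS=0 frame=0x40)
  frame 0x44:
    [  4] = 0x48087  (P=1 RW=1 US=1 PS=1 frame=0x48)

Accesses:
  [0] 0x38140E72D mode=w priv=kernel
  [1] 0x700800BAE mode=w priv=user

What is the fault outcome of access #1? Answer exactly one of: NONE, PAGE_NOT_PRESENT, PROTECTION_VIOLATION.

Per-access translation:
#0 VA=0x38140E72D (w,kernel):
  L0: frame=0x38 idx=14 entry=0x3B007 [P=1 RW=1 US=1 PS=0]
  L1: frame=0x3B idx=10 entry=0x3E007 [P=1 RW=1 US=1 PS=0]
  L2: frame=0x3E idx=14 entry=0x40007 [P=1 RW=1 US=1 PS=0]
  → PA=0x4072D  (3 entries read)
#1 VA=0x700800BAE (w,user):
  L0: frame=0x38 idx=28 entry=0x44007 [P=1 RW=1 US=1 PS=0]
  L1: frame=0x44 idx=4 entry=0x48087 [P=1 RW=1 US=1 PS=1]
  → PA=0x48BAE (huge @L1)  (2 entries read)

Access #1 fault: NONE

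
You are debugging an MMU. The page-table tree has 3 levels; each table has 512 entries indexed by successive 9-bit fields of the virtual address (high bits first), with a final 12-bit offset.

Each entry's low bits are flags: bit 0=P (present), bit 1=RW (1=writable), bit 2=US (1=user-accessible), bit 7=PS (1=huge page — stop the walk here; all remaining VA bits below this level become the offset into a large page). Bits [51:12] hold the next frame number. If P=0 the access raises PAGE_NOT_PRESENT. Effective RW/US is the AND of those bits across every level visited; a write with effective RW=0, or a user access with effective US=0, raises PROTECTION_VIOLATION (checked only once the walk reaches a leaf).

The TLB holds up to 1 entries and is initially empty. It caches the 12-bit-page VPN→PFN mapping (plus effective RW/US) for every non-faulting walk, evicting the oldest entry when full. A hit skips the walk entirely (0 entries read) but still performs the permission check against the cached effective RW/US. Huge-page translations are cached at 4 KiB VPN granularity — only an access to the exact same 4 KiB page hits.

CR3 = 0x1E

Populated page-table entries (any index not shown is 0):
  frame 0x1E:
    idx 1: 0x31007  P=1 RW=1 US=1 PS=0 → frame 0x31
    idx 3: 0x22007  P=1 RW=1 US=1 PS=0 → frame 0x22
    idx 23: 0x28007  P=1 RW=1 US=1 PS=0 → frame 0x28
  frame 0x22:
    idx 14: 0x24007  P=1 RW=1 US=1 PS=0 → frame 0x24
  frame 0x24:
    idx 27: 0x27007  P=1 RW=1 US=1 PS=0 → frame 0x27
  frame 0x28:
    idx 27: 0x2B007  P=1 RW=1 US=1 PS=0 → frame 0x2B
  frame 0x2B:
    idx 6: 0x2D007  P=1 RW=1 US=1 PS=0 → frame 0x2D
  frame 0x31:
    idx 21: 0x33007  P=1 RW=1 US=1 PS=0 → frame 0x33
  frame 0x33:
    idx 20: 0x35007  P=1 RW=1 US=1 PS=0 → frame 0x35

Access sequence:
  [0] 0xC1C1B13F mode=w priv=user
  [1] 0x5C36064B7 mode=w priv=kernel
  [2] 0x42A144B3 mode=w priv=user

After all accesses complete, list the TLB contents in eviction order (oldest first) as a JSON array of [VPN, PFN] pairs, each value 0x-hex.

Trace:
#0 VA=0xC1C1B13F (w,user):
  L0 @0x1E[3] → 0x22007  P=1,RW=1,US=1,PS=0
  L1 @0x22[14] → 0x24007  P=1,RW=1,US=1,PS=0
  L2 @0x24[27] → 0x27007  P=1,RW=1,US=1,PS=0
  ⇒ phys 0x2713F  [3 reads]
#1 VA=0x5C36064B7 (w,kernel):
  L0 @0x1E[23] → 0x28007  P=1,RW=1,US=1,PS=0
  L1 @0x28[27] → 0x2B007  P=1,RW=1,US=1,PS=0
  L2 @0x2B[6] → 0x2D007  P=1,RW=1,US=1,PS=0
  ⇒ phys 0x2D4B7  [3 reads]
#2 VA=0x42A144B3 (w,user):
  L0 @0x1E[1] → 0x31007  P=1,RW=1,US=1,PS=0
  L1 @0x31[21] → 0x33007  P=1,RW=1,US=1,PS=0
  L2 @0x33[20] → 0x35007  P=1,RW=1,US=1,PS=0
  ⇒ phys 0x354B3  [3 reads]

TLB: [["0x42A14", "0x35"]]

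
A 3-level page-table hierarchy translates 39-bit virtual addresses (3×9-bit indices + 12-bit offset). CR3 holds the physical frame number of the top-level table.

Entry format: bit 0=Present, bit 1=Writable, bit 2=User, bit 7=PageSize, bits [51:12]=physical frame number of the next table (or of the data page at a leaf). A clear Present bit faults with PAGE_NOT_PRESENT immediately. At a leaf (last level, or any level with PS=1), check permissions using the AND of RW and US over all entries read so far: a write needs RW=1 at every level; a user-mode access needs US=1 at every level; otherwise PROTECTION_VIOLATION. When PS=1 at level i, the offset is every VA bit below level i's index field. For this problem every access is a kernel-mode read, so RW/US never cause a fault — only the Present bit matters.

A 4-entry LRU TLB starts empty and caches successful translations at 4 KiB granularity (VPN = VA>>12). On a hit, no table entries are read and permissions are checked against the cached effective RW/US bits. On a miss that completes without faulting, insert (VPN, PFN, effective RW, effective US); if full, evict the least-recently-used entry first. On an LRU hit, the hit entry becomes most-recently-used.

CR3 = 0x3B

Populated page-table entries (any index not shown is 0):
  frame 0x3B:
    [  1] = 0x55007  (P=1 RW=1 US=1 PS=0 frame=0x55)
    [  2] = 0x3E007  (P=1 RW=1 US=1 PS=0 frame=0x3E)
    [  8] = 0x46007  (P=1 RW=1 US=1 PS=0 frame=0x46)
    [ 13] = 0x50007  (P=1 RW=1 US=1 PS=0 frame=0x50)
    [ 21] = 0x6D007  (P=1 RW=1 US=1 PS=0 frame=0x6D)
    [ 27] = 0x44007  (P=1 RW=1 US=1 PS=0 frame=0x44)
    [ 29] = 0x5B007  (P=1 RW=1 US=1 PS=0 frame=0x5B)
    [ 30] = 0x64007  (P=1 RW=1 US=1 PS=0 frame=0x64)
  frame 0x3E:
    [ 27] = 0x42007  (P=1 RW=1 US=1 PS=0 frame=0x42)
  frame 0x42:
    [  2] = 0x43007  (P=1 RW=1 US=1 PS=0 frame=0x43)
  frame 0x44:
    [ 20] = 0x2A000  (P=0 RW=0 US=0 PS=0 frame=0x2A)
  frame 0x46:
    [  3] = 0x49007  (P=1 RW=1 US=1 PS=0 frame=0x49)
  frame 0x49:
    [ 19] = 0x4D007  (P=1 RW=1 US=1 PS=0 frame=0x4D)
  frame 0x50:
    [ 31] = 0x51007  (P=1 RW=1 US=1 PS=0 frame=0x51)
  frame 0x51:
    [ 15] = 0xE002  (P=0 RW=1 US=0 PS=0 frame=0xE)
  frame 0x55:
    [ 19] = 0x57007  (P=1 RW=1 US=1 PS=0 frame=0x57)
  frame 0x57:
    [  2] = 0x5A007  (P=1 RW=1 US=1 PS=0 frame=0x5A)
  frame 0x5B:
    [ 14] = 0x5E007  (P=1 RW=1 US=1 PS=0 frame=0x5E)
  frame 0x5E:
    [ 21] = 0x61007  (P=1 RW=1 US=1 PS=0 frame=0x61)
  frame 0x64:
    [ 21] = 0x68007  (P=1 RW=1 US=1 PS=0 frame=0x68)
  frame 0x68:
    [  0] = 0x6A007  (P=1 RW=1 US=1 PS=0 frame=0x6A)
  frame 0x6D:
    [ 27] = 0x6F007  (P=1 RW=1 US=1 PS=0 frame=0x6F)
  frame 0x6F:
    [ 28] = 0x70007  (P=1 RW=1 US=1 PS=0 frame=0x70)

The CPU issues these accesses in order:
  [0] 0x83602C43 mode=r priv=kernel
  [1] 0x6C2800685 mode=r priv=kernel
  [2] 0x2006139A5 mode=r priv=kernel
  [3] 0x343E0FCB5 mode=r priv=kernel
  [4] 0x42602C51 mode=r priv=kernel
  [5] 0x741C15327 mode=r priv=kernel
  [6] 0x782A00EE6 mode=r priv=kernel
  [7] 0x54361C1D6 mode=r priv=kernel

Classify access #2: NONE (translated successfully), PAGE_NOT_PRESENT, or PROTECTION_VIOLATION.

Walk each access:
#0 VA=0x83602C43 (r,kernel):
  L0 @0x3B[2] → 0x3E007  P=1,RW=1,US=1,PS=0
  L1 @0x3E[27] → 0x42007  P=1,RW=1,US=1,PS=0
  L2 @0x42[2] → 0x43007  P=1,RW=1,US=1,PS=0
  → PA=0x43C43  (3 entries read)
#1 VA=0x6C2800685 (r,kernel):
  L0 @0x3B[27] → 0x44007  P=1,RW=1,US=1,PS=0
  L1 @0x44[20] → 0x2A000  P=0,RW=0,US=0,PS=0
  → PAGE_NOT_PRESENT  (2 entries read)
#2 VA=0x2006139A5 (r,kernel):
  L0 @0x3B[8] → 0x46007  P=1,RW=1,US=1,PS=0
  L1 @0x46[3] → 0x49007  P=1,RW=1,US=1,PS=0
  L2 @0x49[19] → 0x4D007  P=1,RW=1,US=1,PS=0
  → PA=0x4D9A5  (3 entries read)
#3 VA=0x343E0FCB5 (r,kernel):
  L0 @0x3B[13] → 0x50007  P=1,RW=1,US=1,PS=0
  L1 @0x50[31] → 0x51007  P=1,RW=1,US=1,PS=0
  L2 @0x51[15] → 0xE002  P=0,RW=1,US=0,PS=0
  → PAGE_NOT_PRESENT  (3 entries read)
#4 VA=0x42602C51 (r,kernel):
  L0 @0x3B[1] → 0x55007  P=1,RW=1,US=1,PS=0
  L1 @0x55[19] → 0x57007  P=1,RW=1,US=1,PS=0
  L2 @0x57[2] → 0x5A007  P=1,RW=1,US=1,PS=0
  → PA=0x5AC51  (3 entries read)
#5 VA=0x741C15327 (r,kernel):
  L0 @0x3B[29] → 0x5B007  P=1,RW=1,US=1,PS=0
  L1 @0x5B[14] → 0x5E007  P=1,RW=1,US=1,PS=0
  L2 @0x5E[21] → 0x61007  P=1,RW=1,US=1,PS=0
  → PA=0x61327  (3 entries read)
#6 VA=0x782A00EE6 (r,kernel):
  L0 @0x3B[30] → 0x64007  P=1,RW=1,US=1,PS=0
  L1 @0x64[21] → 0x68007  P=1,RW=1,US=1,PS=0
  L2 @0x68[0] → 0x6A007  P=1,RW=1,US=1,PS=0
  → PA=0x6AEE6  (3 entries read)
#7 VA=0x54361C1D6 (r,kernel):
  L0 @0x3B[21] → 0x6D007  P=1,RW=1,US=1,PS=0
  L1 @0x6D[27] → 0x6F007  P=1,RW=1,US=1,PS=0
  L2 @0x6F[28] → 0x70007  P=1,RW=1,US=1,PS=0
  → PA=0x701D6  (3 entries read)

Access #2 fault: NONE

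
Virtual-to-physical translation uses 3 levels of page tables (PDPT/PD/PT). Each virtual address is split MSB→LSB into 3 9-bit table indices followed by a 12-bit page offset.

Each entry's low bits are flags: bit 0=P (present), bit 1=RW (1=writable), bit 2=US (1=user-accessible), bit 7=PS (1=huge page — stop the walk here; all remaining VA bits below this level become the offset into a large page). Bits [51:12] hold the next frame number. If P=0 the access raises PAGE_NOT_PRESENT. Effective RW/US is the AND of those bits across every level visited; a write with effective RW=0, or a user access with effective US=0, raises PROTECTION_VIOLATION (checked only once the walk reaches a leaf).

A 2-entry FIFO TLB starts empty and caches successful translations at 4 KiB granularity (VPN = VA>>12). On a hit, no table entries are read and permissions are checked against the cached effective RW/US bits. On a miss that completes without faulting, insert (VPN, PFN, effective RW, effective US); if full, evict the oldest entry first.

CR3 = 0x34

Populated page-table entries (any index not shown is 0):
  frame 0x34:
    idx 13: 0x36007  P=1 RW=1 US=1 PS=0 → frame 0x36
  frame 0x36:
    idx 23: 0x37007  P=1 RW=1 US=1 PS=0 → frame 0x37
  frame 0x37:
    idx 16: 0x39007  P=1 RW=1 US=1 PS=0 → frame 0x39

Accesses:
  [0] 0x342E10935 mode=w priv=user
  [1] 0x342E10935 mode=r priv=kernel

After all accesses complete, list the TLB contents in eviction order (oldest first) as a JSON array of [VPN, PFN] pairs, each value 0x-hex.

Trace:
#0 VA=0x342E10935 (w,user):
  lvl0: tbl 0x34, slot 13 ⇒ 0x36007 (P1/RW1/US1/PS0)
  lvl1: tbl 0x36, slot 23 ⇒ 0x37007 (P1/RW1/US1/PS0)
  lvl2: tbl 0x37, slot 16 ⇒ 0x39007 (P1/RW1/US1/PS0)
  → PA=0x39935  (3 entries read)
#1 VA=0x342E10935 (r,kernel):
  TLB hit vpn=0x342E10 → PA=0x39935

TLB: [["0x342E10", "0x39"]]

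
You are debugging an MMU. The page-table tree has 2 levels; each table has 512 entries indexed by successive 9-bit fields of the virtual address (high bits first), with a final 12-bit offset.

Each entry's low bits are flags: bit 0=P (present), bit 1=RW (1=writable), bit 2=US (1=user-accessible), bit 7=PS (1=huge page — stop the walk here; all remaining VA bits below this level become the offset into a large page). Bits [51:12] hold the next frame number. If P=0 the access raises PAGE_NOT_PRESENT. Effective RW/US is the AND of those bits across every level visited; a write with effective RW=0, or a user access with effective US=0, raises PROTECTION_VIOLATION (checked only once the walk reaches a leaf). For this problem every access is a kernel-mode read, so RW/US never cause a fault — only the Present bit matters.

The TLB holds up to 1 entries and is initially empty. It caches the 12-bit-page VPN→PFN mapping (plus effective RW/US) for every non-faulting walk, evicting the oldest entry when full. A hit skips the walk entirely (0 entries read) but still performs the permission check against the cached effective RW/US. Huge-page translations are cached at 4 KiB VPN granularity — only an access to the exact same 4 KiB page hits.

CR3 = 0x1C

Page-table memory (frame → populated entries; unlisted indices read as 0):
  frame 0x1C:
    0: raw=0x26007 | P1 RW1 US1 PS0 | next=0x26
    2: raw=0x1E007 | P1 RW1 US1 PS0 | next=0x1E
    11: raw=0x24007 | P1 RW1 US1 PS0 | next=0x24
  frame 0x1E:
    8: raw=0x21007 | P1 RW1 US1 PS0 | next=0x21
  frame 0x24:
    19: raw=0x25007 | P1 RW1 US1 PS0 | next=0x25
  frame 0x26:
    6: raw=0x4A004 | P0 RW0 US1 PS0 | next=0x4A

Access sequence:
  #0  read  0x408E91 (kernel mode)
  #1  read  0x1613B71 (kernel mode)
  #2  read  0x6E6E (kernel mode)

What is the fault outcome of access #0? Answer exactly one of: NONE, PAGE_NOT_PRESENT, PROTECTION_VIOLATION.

Trace:
#0 VA=0x408E91 (r,kernel):
  L0: frame=0x1C idx=2 entry=0x1E007 [P=1 RW=1 US=1 PS=0]
  L1: frame=0x1E idx=8 entry=0x21007 [P=1 RW=1 US=1 PS=0]
  → PA=0x21E91  (2 entries read)
#1 VA=0x1613B71 (r,kernel):
  L0: frame=0x1C idx=11 entry=0x24007 [P=1 RW=1 US=1 PS=0]
  L1: frame=0x24 idx=19 entry=0x25007 [P=1 RW=1 US=1 PS=0]
  → PA=0x25B71  (2 entries read)
#2 VA=0x6E6E (r,kernel):
  L0: frame=0x1C idx=0 entry=0x26007 [P=1 RW=1 US=1 PS=0]
  L1: frame=0x26 idx=6 entry=0x4A004 [P=0 RW=0 US=1 PS=0]
  → PAGE_NOT_PRESENT  (2 entries read)

Access #0 fault: NONE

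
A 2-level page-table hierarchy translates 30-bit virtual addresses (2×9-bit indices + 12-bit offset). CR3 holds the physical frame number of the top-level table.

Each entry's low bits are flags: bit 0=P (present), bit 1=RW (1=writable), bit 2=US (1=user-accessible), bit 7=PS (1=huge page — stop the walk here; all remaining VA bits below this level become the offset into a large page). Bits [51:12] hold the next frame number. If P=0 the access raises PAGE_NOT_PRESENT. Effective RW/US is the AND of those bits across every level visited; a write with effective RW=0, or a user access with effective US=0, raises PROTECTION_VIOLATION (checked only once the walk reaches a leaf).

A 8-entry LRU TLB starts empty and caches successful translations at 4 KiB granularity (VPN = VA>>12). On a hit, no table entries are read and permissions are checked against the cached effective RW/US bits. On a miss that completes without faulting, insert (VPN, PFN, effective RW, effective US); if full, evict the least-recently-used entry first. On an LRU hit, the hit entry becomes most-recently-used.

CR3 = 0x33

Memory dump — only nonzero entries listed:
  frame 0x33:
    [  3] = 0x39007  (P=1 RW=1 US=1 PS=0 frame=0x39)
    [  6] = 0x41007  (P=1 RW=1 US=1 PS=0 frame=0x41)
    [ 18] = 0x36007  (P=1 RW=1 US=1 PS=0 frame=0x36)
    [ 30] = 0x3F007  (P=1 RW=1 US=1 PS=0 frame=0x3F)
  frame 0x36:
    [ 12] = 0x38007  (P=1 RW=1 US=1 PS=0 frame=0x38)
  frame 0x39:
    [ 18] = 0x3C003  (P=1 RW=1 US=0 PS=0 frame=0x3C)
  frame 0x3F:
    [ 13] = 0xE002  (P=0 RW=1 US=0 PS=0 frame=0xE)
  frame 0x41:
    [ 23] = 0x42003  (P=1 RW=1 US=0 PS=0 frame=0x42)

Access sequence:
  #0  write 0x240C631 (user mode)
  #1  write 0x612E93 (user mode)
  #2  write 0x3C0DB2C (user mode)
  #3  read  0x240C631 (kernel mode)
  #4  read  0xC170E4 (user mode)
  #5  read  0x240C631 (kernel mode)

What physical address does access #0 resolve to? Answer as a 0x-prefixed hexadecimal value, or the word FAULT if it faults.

Walk each access:
#0 VA=0x240C631 (w,user):
  lvl0: tbl 0x33, slot 18 ⇒ 0x36007 (P1/RW1/US1/PS0)
  lvl1: tbl 0x36, slot 12 ⇒ 0x38007 (P1/RW1/US1/PS0)
  ⇒ phys 0x38631  [2 reads]
#1 VA=0x612E93 (w,user):
  lvl0: tbl 0x33, slot 3 ⇒ 0x39007 (P1/RW1/US1/PS0)
  lvl1: tbl 0x39, slot 18 ⇒ 0x3C003 (P1/RW1/US0/PS0)
  → PROTECTION_VIOLATION  (2 entries read)
#2 VA=0x3C0DB2C (w,user):
  lvl0: tbl 0x33, slot 30 ⇒ 0x3F007 (P1/RW1/US1/PS0)
  lvl1: tbl 0x3F, slot 13 ⇒ 0xE002 (P0/RW1/US0/PS0)
  → PAGE_NOT_PRESENT  (2 entries read)
#3 VA=0x240C631 (r,kernel):
  TLB hit vpn=0x240C → PA=0x38631
#4 VA=0xC170E4 (r,user):
  lvl0: tbl 0x33, slot 6 ⇒ 0x41007 (P1/RW1/US1/PS0)
  lvl1: tbl 0x41, slot 23 ⇒ 0x42003 (P1/RW1/US0/PS0)
  → PROTECTION_VIOLATION  (2 entries read)
#5 VA=0x240C631 (r,kernel):
  TLB hit vpn=0x240C → PA=0x38631

Access #0 PA: 0x38631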